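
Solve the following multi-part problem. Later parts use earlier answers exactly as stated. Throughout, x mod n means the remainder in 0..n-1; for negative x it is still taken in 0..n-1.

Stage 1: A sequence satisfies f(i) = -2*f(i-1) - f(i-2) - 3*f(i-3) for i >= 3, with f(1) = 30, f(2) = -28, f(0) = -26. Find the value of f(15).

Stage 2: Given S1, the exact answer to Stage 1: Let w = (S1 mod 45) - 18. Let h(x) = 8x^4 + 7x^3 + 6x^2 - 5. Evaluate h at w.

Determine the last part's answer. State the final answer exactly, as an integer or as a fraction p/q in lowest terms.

17096

Stage 1: f(3) = -2*(-28) - 1*(30) - 3*(-26) = 104; iterating: f(3)=104, f(4)=-270, f(5)=520, f(6)=-1082, f(7)=2454, f(8)=-5386, f(9)=11564, f(10)=-25104, f(11)=54802, f(12)=-119192, f(13)=258894, f(14)=-563002, f(15)=1224686; answer 1224686
Stage 2: S1 = 1224686; w = -7; 8*(-7)^4 + 7*(-7)^3 + 6*(-7)^2 - 5 = (19208) + (-2401) + (294) + (-5) = 17096; answer 17096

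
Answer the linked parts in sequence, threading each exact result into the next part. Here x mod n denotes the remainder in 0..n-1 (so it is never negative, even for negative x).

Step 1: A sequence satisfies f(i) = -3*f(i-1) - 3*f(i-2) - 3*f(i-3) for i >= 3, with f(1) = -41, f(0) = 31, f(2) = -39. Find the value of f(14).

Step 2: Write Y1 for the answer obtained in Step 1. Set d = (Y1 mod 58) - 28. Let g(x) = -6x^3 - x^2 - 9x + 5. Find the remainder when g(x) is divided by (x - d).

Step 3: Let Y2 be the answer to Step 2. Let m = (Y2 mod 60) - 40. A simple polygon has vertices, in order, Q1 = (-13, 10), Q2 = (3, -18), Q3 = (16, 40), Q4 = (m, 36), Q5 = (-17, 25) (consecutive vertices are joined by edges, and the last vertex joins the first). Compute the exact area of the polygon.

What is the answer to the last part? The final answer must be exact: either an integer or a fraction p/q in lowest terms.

865

Step 1: f(3) = -3*(-39) - 3*(-41) - 3*(31) = 147; iterating: f(3)=147, f(4)=-201, f(5)=279, f(6)=-675, f(7)=1791, f(8)=-4185, f(9)=9207, f(10)=-20439, f(11)=46251, f(12)=-105057, f(13)=237735, f(14)=-536787; answer -536787
Step 2: Y1 = -536787; d = -25; remainder = value at the root: -6*(-25)^3 - 1*(-25)^2 - 9*(-25)^1 + 5 = (93750) + (-625) + (225) + (5) = 93355; answer 93355
Step 3: Y2 = 93355; m = 15; cross terms: (-13*-18 - 3*10)=204, (3*40 - 16*-18)=408, (16*36 - 15*40)=-24, (15*25 - -17*36)=987, (-17*10 - -13*25)=155; twice the area = |1730| = 1730; area = 865; answer 865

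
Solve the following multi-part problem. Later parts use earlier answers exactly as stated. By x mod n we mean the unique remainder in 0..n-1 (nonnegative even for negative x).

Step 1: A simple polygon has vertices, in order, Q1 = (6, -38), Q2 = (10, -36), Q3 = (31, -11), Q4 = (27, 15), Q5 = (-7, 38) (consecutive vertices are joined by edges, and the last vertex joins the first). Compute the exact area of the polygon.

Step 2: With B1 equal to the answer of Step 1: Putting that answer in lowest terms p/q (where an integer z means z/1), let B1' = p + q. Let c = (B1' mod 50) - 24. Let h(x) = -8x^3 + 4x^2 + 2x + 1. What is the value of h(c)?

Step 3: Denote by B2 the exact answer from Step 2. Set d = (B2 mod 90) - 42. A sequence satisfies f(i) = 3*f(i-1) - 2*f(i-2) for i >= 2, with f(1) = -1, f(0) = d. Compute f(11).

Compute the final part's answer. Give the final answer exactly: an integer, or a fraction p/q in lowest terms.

Step 1: cross terms: (6*-36 - 10*-38)=164, (10*-11 - 31*-36)=1006, (31*15 - 27*-11)=762, (27*38 - -7*15)=1131, (-7*-38 - 6*38)=38; twice the area = |3101| = 3101; area = 3101/2; answer 3101/2
Step 2: B1 = 3101/2; threaded value p + q = 3103; c = -21; -8*(-21)^3 + 4*(-21)^2 + 2*(-21)^1 + 1 = (74088) + (1764) + (-42) + (1) = 75811; answer 75811
Step 3: B2 = 75811; d = -11; f(2) = 3*(-1) - 2*(-11) = 19; iterating: f(2)=19, f(3)=59, f(4)=139, f(5)=299, f(6)=619, f(7)=1259, f(8)=2539, f(9)=5099, f(10)=10219, f(11)=20459; answer 20459

20459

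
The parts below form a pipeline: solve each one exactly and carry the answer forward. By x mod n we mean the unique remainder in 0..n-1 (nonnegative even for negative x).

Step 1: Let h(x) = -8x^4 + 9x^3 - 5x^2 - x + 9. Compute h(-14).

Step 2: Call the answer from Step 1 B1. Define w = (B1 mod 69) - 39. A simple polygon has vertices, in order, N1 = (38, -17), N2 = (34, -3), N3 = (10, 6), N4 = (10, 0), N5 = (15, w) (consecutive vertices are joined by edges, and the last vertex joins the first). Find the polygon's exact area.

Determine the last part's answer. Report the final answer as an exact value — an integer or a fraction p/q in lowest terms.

Step 1: -8*(-14)^4 + 9*(-14)^3 - 5*(-14)^2 - 1*(-14)^1 + 9 = (-307328) + (-24696) + (-980) + (14) + (9) = -332981; answer -332981
Step 2: B1 = -332981; w = -26; cross terms: (38*-3 - 34*-17)=464, (34*6 - 10*-3)=234, (10*0 - 10*6)=-60, (10*-26 - 15*0)=-260, (15*-17 - 38*-26)=733; twice the area = |1111| = 1111; area = 1111/2; answer 1111/2

1111/2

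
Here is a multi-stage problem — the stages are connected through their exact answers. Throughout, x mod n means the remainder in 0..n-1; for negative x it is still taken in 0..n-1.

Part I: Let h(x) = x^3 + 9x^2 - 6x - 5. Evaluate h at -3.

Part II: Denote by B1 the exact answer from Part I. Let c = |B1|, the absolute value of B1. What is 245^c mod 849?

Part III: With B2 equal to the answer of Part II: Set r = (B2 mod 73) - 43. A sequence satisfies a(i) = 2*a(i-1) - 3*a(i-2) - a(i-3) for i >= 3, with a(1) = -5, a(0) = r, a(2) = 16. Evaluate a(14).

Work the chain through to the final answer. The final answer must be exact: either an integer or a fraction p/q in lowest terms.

Part I: 1*(-3)^3 + 9*(-3)^2 - 6*(-3)^1 - 5 = (-27) + (81) + (18) + (-5) = 67; answer 67
Part II: B1 = 67; c = 67; squarings mod 849: 245^1=245, 245^2=595, 245^4=841, 245^8=64, 245^16=700, 245^32=127, 245^64=847; 245^67 = 245^1 * 245^2 * 245^64 = 506 (mod 849); answer 506
Part III: B2 = 506; r = 25; a(3) = 2*(16) - 3*(-5) - 1*(25) = 22; iterating: a(3)=22, a(4)=1, a(5)=-80, a(6)=-185, a(7)=-131, a(8)=373, a(9)=1324, a(10)=1660, a(11)=-1025, a(12)=-8354, a(13)=-15293, a(14)=-4499; answer -4499

-4499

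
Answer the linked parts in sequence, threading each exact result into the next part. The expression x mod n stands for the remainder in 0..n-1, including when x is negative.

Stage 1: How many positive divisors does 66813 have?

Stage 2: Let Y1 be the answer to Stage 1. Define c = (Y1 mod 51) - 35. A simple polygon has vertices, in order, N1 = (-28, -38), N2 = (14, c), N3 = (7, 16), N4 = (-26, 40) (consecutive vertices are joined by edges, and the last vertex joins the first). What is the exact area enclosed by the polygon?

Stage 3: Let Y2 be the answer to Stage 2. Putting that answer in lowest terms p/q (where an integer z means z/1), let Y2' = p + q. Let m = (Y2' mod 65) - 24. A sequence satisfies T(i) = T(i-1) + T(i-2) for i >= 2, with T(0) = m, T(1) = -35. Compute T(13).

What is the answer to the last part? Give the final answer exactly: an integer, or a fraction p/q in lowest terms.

Stage 1: 66813 = 3 * 22271; number of divisors = (1+1) * (1+1) = 4; answer 4
Stage 2: Y1 = 4; c = -31; cross terms: (-28*-31 - 14*-38)=1400, (14*16 - 7*-31)=441, (7*40 - -26*16)=696, (-26*-38 - -28*40)=2108; twice the area = |4645| = 4645; area = 4645/2; answer 4645/2
Stage 3: Y2 = 4645/2; threaded value p + q = 4647; m = 8; T(2) = 1*(-35) + 1*(8) = -27; iterating: T(2)=-27, T(3)=-62, T(4)=-89, T(5)=-151, T(6)=-240, T(7)=-391, T(8)=-631, T(9)=-1022, T(10)=-1653, T(11)=-2675, T(12)=-4328, T(13)=-7003; answer -7003

-7003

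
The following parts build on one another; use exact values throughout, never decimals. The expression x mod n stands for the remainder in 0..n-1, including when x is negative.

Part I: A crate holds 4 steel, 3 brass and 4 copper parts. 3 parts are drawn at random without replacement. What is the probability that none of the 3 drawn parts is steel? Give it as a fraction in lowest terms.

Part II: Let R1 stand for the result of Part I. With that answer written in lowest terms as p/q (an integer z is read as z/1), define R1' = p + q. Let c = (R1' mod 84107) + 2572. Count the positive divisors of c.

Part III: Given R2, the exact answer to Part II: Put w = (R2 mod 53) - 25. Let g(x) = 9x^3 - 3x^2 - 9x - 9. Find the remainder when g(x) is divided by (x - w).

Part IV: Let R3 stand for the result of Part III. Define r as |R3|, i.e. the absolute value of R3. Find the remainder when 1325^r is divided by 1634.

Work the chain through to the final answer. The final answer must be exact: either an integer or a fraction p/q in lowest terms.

Part I: total draws C(11,3) = 165; favorable C(7,3) = 35; P = 7/33; answer 7/33
Part II: R1 = 7/33; threaded value p + q = 40; c = 2612; 2612 = 2^2 * 653; number of divisors = (2+1) * (1+1) = 6; answer 6
Part III: R2 = 6; w = -19; remainder = value at the root: 9*(-19)^3 - 3*(-19)^2 - 9*(-19)^1 - 9 = (-61731) + (-1083) + (171) + (-9) = -62652; answer -62652
Part IV: R3 = -62652; r = 62652; squarings mod 1634: 1325^1=1325, 1325^2=709, 1325^4=1043, 1325^8=1239, 1325^16=795, 1325^32=1301, 1325^64=1411, 1325^128=709, 1325^256=1043, 1325^512=1239, 1325^1024=795, 1325^2048=1301, 1325^4096=1411, 1325^8192=709, 1325^16384=1043, 1325^32768=1239; 1325^62652 = 1325^4 * 1325^8 * 1325^16 * 1325^32 * 1325^128 * 1325^1024 * 1325^4096 * 1325^8192 * 1325^16384 * 1325^32768 = 1569 (mod 1634); answer 1569

1569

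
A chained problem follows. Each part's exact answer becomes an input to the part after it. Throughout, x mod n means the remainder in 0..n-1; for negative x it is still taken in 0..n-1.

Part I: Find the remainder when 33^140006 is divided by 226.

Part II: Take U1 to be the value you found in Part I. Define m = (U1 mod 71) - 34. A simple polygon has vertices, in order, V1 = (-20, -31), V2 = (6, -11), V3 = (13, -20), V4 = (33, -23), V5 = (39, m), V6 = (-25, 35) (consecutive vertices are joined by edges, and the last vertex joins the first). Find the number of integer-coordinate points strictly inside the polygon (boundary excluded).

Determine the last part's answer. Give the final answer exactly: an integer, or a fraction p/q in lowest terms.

Part I: squarings mod 226: 33^1=33, 33^2=185, 33^4=99, 33^8=83, 33^16=109, 33^32=129, 33^64=143, 33^128=109, 33^256=129, 33^512=143, 33^1024=109, 33^2048=129, 33^4096=143, 33^8192=109, 33^16384=129, 33^32768=143, 33^65536=109, 33^131072=129; 33^140006 = 33^2 * 33^4 * 33^32 * 33^64 * 33^128 * 33^512 * 33^8192 * 33^131072 = 9 (mod 226); answer 9
Part II: U1 = 9; m = -25; cross terms: (-20*-11 - 6*-31)=406, (6*-20 - 13*-11)=23, (13*-23 - 33*-20)=361, (33*-25 - 39*-23)=72, (39*35 - -25*-25)=740, (-25*-31 - -20*35)=1475; twice the area = |3077| = 3077; area = 3077/2; boundary points = 2 + 1 + 1 + 2 + 4 + 1 = 11; strictly interior points = area - boundary/2 + 1 = 1534; answer 1534

1534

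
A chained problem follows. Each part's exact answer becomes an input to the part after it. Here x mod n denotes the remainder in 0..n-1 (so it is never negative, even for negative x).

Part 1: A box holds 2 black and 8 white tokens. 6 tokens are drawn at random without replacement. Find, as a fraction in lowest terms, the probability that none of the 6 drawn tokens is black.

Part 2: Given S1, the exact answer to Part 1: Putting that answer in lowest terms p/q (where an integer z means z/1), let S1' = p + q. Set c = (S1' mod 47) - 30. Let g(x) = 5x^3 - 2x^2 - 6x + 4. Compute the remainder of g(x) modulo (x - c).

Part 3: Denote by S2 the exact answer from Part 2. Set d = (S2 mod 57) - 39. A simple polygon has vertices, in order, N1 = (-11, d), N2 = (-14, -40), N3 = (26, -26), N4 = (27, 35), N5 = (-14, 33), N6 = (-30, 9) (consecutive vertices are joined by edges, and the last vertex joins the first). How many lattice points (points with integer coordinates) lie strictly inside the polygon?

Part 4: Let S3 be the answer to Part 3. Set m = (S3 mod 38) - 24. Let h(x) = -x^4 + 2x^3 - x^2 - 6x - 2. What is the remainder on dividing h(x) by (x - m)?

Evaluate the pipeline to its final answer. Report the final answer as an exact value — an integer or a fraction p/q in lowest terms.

-8162

Part 1: total draws C(10,6) = 210; favorable C(8,6) = 28; P = 2/15; answer 2/15
Part 2: S1 = 2/15; threaded value p + q = 17; c = -13; remainder = value at the root: 5*(-13)^3 - 2*(-13)^2 - 6*(-13)^1 + 4 = (-10985) + (-338) + (78) + (4) = -11241; answer -11241
Part 3: S2 = -11241; d = 6; cross terms: (-11*-40 - -14*6)=524, (-14*-26 - 26*-40)=1404, (26*35 - 27*-26)=1612, (27*33 - -14*35)=1381, (-14*9 - -30*33)=864, (-30*6 - -11*9)=-81; twice the area = |5704| = 5704; area = 2852; boundary points = 1 + 2 + 1 + 1 + 8 + 1 = 14; strictly interior points = area - boundary/2 + 1 = 2846; answer 2846
Part 4: S3 = 2846; m = 10; remainder = value at the root: -1*(10)^4 + 2*(10)^3 - 1*(10)^2 - 6*(10)^1 - 2 = (-10000) + (2000) + (-100) + (-60) + (-2) = -8162; answer -8162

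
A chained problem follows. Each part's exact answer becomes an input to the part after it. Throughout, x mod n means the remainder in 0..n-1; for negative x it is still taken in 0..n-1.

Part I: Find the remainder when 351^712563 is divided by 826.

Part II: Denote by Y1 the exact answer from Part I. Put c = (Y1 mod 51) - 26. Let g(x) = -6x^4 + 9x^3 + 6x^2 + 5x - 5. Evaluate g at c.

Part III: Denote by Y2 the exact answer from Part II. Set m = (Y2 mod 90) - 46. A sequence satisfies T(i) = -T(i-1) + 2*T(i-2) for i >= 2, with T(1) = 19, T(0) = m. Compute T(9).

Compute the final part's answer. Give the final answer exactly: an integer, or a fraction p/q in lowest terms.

Part I: squarings mod 826: 351^1=351, 351^2=127, 351^4=435, 351^8=71, 351^16=85, 351^32=617, 351^64=729, 351^128=323, 351^256=253, 351^512=407, 351^1024=449, 351^2048=57, 351^4096=771, 351^8192=547, 351^16384=197, 351^32768=813, 351^65536=169, 351^131072=477, 351^262144=379, 351^524288=743; 351^712563 = 351^1 * 351^2 * 351^16 * 351^32 * 351^64 * 351^256 * 351^512 * 351^1024 * 351^2048 * 351^4096 * 351^16384 * 351^32768 * 351^131072 * 351^524288 = 155 (mod 826); answer 155
Part II: Y1 = 155; c = -24; -6*(-24)^4 + 9*(-24)^3 + 6*(-24)^2 + 5*(-24)^1 - 5 = (-1990656) + (-124416) + (3456) + (-120) + (-5) = -2111741; answer -2111741
Part III: Y2 = -2111741; m = -27; T(2) = -1*(19) + 2*(-27) = -73; iterating: T(2)=-73, T(3)=111, T(4)=-257, T(5)=479, T(6)=-993, T(7)=1951, T(8)=-3937, T(9)=7839; answer 7839

7839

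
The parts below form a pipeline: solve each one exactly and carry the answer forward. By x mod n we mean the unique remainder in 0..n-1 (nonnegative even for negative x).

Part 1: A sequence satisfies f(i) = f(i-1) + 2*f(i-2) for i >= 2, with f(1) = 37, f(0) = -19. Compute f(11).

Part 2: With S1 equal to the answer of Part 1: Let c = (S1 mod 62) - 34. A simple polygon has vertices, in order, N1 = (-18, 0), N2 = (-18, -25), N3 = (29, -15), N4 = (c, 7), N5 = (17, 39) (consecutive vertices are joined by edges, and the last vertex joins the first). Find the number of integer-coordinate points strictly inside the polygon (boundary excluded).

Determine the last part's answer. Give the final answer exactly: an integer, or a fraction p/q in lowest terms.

Part 1: f(2) = 1*(37) + 2*(-19) = -1; iterating: f(2)=-1, f(3)=73, f(4)=71, f(5)=217, f(6)=359, f(7)=793, f(8)=1511, f(9)=3097, f(10)=6119, f(11)=12313; answer 12313
Part 2: S1 = 12313; c = 3; cross terms: (-18*-25 - -18*0)=450, (-18*-15 - 29*-25)=995, (29*7 - 3*-15)=248, (3*39 - 17*7)=-2, (17*0 - -18*39)=702; twice the area = |2393| = 2393; area = 2393/2; boundary points = 25 + 1 + 2 + 2 + 1 = 31; strictly interior points = area - boundary/2 + 1 = 1182; answer 1182

1182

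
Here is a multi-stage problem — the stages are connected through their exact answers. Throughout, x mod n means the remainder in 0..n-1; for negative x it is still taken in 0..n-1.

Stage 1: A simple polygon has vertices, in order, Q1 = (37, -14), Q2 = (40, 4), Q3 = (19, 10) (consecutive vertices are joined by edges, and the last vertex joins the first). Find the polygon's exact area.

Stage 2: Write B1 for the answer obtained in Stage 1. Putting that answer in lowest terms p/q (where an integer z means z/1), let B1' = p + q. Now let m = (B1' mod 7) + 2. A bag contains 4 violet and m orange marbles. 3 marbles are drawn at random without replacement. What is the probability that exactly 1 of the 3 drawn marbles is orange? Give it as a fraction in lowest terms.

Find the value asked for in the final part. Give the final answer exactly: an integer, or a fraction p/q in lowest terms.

Stage 1: cross terms: (37*4 - 40*-14)=708, (40*10 - 19*4)=324, (19*-14 - 37*10)=-636; twice the area = |396| = 396; area = 198; answer 198
Stage 2: B1 = 198; threaded value p + q = 199; m = 5; total draws C(9,3) = 84; favorable C(5,1)*C(4,2) = 30; P = 5/14; answer 5/14

5/14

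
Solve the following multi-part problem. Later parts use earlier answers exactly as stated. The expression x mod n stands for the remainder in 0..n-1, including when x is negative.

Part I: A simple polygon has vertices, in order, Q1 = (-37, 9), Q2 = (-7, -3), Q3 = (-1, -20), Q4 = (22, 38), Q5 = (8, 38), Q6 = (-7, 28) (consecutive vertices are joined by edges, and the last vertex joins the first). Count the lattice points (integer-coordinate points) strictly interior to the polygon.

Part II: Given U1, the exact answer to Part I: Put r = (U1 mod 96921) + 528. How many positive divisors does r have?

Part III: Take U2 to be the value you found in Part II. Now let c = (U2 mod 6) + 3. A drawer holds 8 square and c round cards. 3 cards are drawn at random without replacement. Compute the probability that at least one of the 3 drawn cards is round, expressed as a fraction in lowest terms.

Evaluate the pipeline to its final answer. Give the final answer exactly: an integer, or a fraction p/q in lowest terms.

Part I: cross terms: (-37*-3 - -7*9)=174, (-7*-20 - -1*-3)=137, (-1*38 - 22*-20)=402, (22*38 - 8*38)=532, (8*28 - -7*38)=490, (-7*9 - -37*28)=973; twice the area = |2708| = 2708; area = 1354; boundary points = 6 + 1 + 1 + 14 + 5 + 1 = 28; strictly interior points = area - boundary/2 + 1 = 1341; answer 1341
Part II: U1 = 1341; r = 1869; 1869 = 3 * 7 * 89; number of divisors = (1+1) * (1+1) * (1+1) = 8; answer 8
Part III: U2 = 8; c = 5; total draws C(13,3) = 286; complement C(8,3) = 56; favorable 286 - 56 = 230; P = 115/143; answer 115/143

115/143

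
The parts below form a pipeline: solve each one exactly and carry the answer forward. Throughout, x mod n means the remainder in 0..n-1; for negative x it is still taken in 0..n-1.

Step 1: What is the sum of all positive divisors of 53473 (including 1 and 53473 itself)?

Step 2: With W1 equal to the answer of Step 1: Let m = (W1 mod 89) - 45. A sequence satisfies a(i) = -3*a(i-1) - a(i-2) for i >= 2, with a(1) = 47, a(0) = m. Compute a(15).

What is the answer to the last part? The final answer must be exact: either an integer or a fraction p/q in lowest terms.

45779911

Step 1: 53473 = 7 * 7639; sigma = (1 + 7) * (1 + 7639) = 8 * 7640 = 61120; answer 61120
Step 2: W1 = 61120; m = 21; a(2) = -3*(47) - 1*(21) = -162; iterating: a(2)=-162, a(3)=439, a(4)=-1155, a(5)=3026, a(6)=-7923, a(7)=20743, a(8)=-54306, a(9)=142175, a(10)=-372219, a(11)=974482, a(12)=-2551227, a(13)=6679199, a(14)=-17486370, a(15)=45779911; answer 45779911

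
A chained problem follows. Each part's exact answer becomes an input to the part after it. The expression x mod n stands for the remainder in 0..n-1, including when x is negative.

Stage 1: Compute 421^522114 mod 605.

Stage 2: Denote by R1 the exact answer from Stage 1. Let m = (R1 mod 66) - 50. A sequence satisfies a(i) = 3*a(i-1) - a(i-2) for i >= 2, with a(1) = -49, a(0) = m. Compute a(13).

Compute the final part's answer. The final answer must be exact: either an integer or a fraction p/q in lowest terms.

Stage 1: squarings mod 605: 421^1=421, 421^2=581, 421^4=576, 421^8=236, 421^16=36, 421^32=86, 421^64=136, 421^128=346, 421^256=531, 421^512=31, 421^1024=356, 421^2048=291, 421^4096=586, 421^8192=361, 421^16384=246, 421^32768=16, 421^65536=256, 421^131072=196, 421^262144=301; 421^522114 = 421^2 * 421^128 * 421^256 * 421^512 * 421^1024 * 421^4096 * 421^8192 * 421^16384 * 421^32768 * 421^65536 * 421^131072 * 421^262144 = 411 (mod 605); answer 411
Stage 2: R1 = 411; m = -35; a(2) = 3*(-49) - 1*(-35) = -112; iterating: a(2)=-112, a(3)=-287, a(4)=-749, a(5)=-1960, a(6)=-5131, a(7)=-13433, a(8)=-35168, a(9)=-92071, a(10)=-241045, a(11)=-631064, a(12)=-1652147, a(13)=-4325377; answer -4325377

-4325377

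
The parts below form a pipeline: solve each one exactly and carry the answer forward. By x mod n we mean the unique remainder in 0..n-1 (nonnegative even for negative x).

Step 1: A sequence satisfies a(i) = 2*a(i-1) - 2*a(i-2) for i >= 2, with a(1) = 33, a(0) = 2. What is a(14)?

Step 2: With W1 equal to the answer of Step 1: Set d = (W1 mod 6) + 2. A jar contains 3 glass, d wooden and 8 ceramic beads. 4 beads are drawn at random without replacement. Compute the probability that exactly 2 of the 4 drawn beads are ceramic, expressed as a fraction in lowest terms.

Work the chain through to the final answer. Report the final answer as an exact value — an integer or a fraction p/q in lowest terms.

36/85

Step 1: a(2) = 2*(33) - 2*(2) = 62; iterating: a(2)=62, a(3)=58, a(4)=-8, a(5)=-132, a(6)=-248, a(7)=-232, a(8)=32, a(9)=528, a(10)=992, a(11)=928, a(12)=-128, a(13)=-2112, a(14)=-3968; answer -3968
Step 2: W1 = -3968; d = 6; total draws C(17,4) = 2380; favorable C(8,2)*C(9,2) = 1008; P = 36/85; answer 36/85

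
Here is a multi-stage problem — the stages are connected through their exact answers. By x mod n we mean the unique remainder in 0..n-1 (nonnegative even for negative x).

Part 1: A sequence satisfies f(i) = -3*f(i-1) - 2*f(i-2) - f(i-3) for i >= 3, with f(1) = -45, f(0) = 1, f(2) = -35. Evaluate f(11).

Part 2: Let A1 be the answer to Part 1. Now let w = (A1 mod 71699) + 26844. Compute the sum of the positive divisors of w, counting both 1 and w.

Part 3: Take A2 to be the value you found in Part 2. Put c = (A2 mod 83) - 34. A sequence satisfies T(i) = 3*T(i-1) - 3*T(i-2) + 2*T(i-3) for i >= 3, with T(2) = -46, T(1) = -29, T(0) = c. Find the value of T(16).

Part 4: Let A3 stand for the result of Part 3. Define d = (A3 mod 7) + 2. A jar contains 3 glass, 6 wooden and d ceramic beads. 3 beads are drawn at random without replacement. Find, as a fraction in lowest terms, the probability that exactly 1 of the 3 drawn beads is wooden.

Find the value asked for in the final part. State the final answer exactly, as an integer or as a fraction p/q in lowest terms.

Part 1: f(3) = -3*(-35) - 2*(-45) - 1*(1) = 194; iterating: f(3)=194, f(4)=-467, f(5)=1048, f(6)=-2404, f(7)=5583, f(8)=-12989, f(9)=30205, f(10)=-70220, f(11)=163239; answer 163239
Part 2: A1 = 163239; w = 46685; 46685 = 5 * 9337; sigma = (1 + 5) * (1 + 9337) = 6 * 9338 = 56028; answer 56028
Part 3: A2 = 56028; c = -31; T(3) = 3*(-46) - 3*(-29) + 2*(-31) = -113; iterating: T(3)=-113, T(4)=-259, T(5)=-530, T(6)=-1039, T(7)=-2045, T(8)=-4078, T(9)=-8177, T(10)=-16387, T(11)=-32786, T(12)=-65551, T(13)=-131069, T(14)=-262126, T(15)=-524273, T(16)=-1048579; answer -1048579
Part 4: A3 = -1048579; d = 2; total draws C(11,3) = 165; favorable C(6,1)*C(5,2) = 60; P = 4/11; answer 4/11

4/11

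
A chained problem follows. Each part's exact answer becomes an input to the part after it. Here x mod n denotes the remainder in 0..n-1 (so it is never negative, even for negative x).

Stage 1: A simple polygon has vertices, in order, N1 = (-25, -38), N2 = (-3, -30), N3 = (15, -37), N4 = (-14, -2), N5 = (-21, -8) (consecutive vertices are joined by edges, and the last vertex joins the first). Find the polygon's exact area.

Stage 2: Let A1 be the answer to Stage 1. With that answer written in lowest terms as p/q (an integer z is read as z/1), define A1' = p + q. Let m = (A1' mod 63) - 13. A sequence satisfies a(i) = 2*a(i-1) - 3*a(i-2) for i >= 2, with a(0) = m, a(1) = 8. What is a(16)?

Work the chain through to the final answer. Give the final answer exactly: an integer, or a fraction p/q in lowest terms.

-347570

Stage 1: cross terms: (-25*-30 - -3*-38)=636, (-3*-37 - 15*-30)=561, (15*-2 - -14*-37)=-548, (-14*-8 - -21*-2)=70, (-21*-38 - -25*-8)=598; twice the area = |1317| = 1317; area = 1317/2; answer 1317/2
Stage 2: A1 = 1317/2; threaded value p + q = 1319; m = 46; a(2) = 2*(8) - 3*(46) = -122; iterating: a(2)=-122, a(3)=-268, a(4)=-170, a(5)=464, a(6)=1438, a(7)=1484, a(8)=-1346, a(9)=-7144, a(10)=-10250, a(11)=932, a(12)=32614, a(13)=62432, a(14)=27022, a(15)=-133252, a(16)=-347570; answer -347570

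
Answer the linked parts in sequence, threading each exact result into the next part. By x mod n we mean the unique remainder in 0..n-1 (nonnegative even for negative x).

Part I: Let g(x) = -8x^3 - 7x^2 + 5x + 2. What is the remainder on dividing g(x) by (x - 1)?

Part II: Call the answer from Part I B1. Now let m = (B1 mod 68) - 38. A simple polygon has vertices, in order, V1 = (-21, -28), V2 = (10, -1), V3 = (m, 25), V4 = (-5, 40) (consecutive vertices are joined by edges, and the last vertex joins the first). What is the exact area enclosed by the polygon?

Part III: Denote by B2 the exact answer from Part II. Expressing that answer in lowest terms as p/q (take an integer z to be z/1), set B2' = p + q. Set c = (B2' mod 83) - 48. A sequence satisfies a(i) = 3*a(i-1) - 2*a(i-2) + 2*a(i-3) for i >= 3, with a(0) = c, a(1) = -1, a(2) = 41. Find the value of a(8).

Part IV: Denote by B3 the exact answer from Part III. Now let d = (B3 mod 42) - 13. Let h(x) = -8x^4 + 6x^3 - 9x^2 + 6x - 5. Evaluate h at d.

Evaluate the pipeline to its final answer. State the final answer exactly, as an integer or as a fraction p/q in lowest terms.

-36469

Part I: remainder = value at the root: -8*(1)^3 - 7*(1)^2 + 5*(1)^1 + 2 = (-8) + (-7) + (5) + (2) = -8; answer -8
Part II: B1 = -8; m = 22; cross terms: (-21*-1 - 10*-28)=301, (10*25 - 22*-1)=272, (22*40 - -5*25)=1005, (-5*-28 - -21*40)=980; twice the area = |2558| = 2558; area = 1279; answer 1279
Part III: B2 = 1279; threaded value p + q = 1280; c = -13; a(3) = 3*(41) - 2*(-1) + 2*(-13) = 99; iterating: a(3)=99, a(4)=213, a(5)=523, a(6)=1341, a(7)=3403, a(8)=8573; answer 8573
Part IV: B3 = 8573; d = -8; -8*(-8)^4 + 6*(-8)^3 - 9*(-8)^2 + 6*(-8)^1 - 5 = (-32768) + (-3072) + (-576) + (-48) + (-5) = -36469; answer -36469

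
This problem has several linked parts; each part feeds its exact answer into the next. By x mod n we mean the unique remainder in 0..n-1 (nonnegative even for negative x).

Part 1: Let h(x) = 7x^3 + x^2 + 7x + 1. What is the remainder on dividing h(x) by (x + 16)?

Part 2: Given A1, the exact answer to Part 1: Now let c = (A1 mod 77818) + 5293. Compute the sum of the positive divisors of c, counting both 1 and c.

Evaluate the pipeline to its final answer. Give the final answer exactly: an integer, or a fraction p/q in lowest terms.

102360

Part 1: remainder = value at the root: 7*(-16)^3 + 1*(-16)^2 + 7*(-16)^1 + 1 = (-28672) + (256) + (-112) + (1) = -28527; answer -28527
Part 2: A1 = -28527; c = 54584; 54584 = 2^3 * 6823; sigma = (1 + 2 + 4 + 8) * (1 + 6823) = 15 * 6824 = 102360; answer 102360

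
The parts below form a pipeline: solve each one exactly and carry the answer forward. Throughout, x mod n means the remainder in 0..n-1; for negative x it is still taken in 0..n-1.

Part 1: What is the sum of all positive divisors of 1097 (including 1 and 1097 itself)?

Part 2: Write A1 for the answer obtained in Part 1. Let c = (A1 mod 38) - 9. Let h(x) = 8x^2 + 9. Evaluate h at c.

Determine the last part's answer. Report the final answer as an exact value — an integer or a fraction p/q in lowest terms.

Part 1: 1097 is prime, so its only divisors are 1 and 1097; sigma = 1 + 1097 = 1098; answer 1098
Part 2: A1 = 1098; c = 25; 8*(25)^2 + 9 = (5000) + (9) = 5009; answer 5009

5009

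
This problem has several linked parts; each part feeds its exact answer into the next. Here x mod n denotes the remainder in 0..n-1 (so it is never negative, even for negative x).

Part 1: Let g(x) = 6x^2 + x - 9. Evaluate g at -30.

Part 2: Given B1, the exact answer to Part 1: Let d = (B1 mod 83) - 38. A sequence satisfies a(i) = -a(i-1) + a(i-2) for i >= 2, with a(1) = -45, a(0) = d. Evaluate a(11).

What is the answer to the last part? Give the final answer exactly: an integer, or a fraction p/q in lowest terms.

Part 1: 6*(-30)^2 + 1*(-30)^1 - 9 = (5400) + (-30) + (-9) = 5361; answer 5361
Part 2: B1 = 5361; d = 11; a(2) = -1*(-45) + 1*(11) = 56; iterating: a(2)=56, a(3)=-101, a(4)=157, a(5)=-258, a(6)=415, a(7)=-673, a(8)=1088, a(9)=-1761, a(10)=2849, a(11)=-4610; answer -4610

-4610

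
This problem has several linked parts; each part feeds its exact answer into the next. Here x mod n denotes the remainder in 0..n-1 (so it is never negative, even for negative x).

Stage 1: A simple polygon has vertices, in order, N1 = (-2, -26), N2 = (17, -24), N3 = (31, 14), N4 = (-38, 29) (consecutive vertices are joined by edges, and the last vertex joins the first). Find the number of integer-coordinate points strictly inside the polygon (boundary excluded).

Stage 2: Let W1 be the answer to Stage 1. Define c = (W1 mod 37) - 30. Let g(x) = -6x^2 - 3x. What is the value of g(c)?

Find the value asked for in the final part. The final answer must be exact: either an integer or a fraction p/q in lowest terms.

Stage 1: cross terms: (-2*-24 - 17*-26)=490, (17*14 - 31*-24)=982, (31*29 - -38*14)=1431, (-38*-26 - -2*29)=1046; twice the area = |3949| = 3949; area = 3949/2; boundary points = 1 + 2 + 3 + 1 = 7; strictly interior points = area - boundary/2 + 1 = 1972; answer 1972
Stage 2: W1 = 1972; c = -19; -6*(-19)^2 - 3*(-19)^1 = (-2166) + (57) = -2109; answer -2109

-2109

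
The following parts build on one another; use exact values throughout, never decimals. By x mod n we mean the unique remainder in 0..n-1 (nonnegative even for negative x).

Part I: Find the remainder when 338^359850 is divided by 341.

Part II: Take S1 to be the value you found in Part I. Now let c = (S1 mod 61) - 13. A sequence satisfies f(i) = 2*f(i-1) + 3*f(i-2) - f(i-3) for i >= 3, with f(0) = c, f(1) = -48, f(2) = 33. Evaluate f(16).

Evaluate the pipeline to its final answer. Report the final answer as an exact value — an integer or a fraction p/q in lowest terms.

Part I: squarings mod 341: 338^1=338, 338^2=9, 338^4=81, 338^8=82, 338^16=245, 338^32=9, 338^64=81, 338^128=82, 338^256=245, 338^512=9, 338^1024=81, 338^2048=82, 338^4096=245, 338^8192=9, 338^16384=81, 338^32768=82, 338^65536=245, 338^131072=9, 338^262144=81; 338^359850 = 338^2 * 338^8 * 338^32 * 338^128 * 338^256 * 338^1024 * 338^2048 * 338^4096 * 338^8192 * 338^16384 * 338^65536 * 338^262144 = 1 (mod 341); answer 1
Part II: S1 = 1; c = -12; f(3) = 2*(33) + 3*(-48) - 1*(-12) = -66; iterating: f(3)=-66, f(4)=15, f(5)=-201, f(6)=-291, f(7)=-1200, f(8)=-3072, f(9)=-9453, f(10)=-26922, f(11)=-79131, f(12)=-229575, f(13)=-669621, f(14)=-1948836, f(15)=-5676960, f(16)=-16530807; answer -16530807

-16530807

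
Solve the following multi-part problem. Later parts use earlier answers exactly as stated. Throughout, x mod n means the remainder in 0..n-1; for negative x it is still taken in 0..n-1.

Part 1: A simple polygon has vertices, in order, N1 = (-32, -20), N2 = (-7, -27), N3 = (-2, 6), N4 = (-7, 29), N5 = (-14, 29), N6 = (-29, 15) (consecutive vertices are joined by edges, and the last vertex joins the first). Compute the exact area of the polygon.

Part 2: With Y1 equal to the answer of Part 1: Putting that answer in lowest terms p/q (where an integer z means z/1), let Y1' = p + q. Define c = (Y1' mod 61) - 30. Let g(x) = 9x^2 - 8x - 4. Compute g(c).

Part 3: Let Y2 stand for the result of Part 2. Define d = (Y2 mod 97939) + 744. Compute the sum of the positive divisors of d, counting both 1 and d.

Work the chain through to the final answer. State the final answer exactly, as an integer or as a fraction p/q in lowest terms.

Part 1: cross terms: (-32*-27 - -7*-20)=724, (-7*6 - -2*-27)=-96, (-2*29 - -7*6)=-16, (-7*29 - -14*29)=203, (-14*15 - -29*29)=631, (-29*-20 - -32*15)=1060; twice the area = |2506| = 2506; area = 1253; answer 1253
Part 2: Y1 = 1253; threaded value p + q = 1254; c = 4; 9*(4)^2 - 8*(4)^1 - 4 = (144) + (-32) + (-4) = 108; answer 108
Part 3: Y2 = 108; d = 852; 852 = 2^2 * 3 * 71; sigma = (1 + 2 + 4) * (1 + 3) * (1 + 71) = 7 * 4 * 72 = 2016; answer 2016

2016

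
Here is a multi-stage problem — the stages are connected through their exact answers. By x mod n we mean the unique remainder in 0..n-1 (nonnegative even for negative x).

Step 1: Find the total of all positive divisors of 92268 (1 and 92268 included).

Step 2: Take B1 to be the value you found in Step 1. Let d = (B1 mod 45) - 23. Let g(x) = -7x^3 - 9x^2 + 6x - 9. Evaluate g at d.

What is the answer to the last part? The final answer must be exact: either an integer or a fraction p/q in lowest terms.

Step 1: 92268 = 2^2 * 3^2 * 11 * 233; sigma = (1 + 2 + 4) * (1 + 3 + 9) * (1 + 11) * (1 + 233) = 7 * 13 * 12 * 234 = 255528; answer 255528
Step 2: B1 = 255528; d = -5; -7*(-5)^3 - 9*(-5)^2 + 6*(-5)^1 - 9 = (875) + (-225) + (-30) + (-9) = 611; answer 611

611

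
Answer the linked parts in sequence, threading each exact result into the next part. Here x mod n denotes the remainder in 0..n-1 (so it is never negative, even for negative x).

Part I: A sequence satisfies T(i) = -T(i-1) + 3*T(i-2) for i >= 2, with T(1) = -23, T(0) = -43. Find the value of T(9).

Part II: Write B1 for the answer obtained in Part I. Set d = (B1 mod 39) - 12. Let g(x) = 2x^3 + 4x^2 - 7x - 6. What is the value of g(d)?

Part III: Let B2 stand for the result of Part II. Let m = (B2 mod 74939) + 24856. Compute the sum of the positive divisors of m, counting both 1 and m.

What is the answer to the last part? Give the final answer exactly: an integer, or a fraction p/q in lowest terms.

163680

Part I: T(2) = -1*(-23) + 3*(-43) = -106; iterating: T(2)=-106, T(3)=37, T(4)=-355, T(5)=466, T(6)=-1531, T(7)=2929, T(8)=-7522, T(9)=16309; answer 16309
Part II: B1 = 16309; d = -5; 2*(-5)^3 + 4*(-5)^2 - 7*(-5)^1 - 6 = (-250) + (100) + (35) + (-6) = -121; answer -121
Part III: B2 = -121; m = 99674; 99674 = 2 * 19 * 43 * 61; sigma = (1 + 2) * (1 + 19) * (1 + 43) * (1 + 61) = 3 * 20 * 44 * 62 = 163680; answer 163680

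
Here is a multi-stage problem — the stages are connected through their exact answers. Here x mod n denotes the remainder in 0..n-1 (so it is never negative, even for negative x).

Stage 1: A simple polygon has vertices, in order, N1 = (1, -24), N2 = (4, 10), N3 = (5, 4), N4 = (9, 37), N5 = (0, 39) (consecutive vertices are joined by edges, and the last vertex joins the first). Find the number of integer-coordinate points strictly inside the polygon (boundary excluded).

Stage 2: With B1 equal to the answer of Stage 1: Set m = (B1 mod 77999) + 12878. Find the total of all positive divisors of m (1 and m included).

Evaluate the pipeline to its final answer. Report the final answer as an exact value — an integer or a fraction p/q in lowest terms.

Stage 1: cross terms: (1*10 - 4*-24)=106, (4*4 - 5*10)=-34, (5*37 - 9*4)=149, (9*39 - 0*37)=351, (0*-24 - 1*39)=-39; twice the area = |533| = 533; area = 533/2; boundary points = 1 + 1 + 1 + 1 + 1 = 5; strictly interior points = area - boundary/2 + 1 = 265; answer 265
Stage 2: B1 = 265; m = 13143; 13143 = 3 * 13 * 337; sigma = (1 + 3) * (1 + 13) * (1 + 337) = 4 * 14 * 338 = 18928; answer 18928

18928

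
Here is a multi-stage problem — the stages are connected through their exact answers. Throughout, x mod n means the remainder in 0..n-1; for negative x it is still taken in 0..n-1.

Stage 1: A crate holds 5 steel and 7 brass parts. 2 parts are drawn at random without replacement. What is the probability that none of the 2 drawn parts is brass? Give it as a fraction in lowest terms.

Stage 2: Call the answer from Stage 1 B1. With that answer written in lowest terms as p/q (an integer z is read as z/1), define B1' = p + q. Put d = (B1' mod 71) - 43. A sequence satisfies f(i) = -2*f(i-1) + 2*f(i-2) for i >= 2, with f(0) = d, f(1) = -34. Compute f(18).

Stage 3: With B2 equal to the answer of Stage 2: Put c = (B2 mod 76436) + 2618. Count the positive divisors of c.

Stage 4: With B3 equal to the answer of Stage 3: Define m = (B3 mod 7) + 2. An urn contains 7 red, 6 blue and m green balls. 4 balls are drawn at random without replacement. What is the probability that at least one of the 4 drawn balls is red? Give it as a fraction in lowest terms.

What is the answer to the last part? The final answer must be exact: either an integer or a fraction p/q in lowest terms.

Stage 1: total draws C(12,2) = 66; favorable C(5,2) = 10; P = 5/33; answer 5/33
Stage 2: B1 = 5/33; threaded value p + q = 38; d = -5; f(2) = -2*(-34) + 2*(-5) = 58; iterating: f(2)=58, f(3)=-184, f(4)=484, f(5)=-1336, f(6)=3640, f(7)=-9952, f(8)=27184, f(9)=-74272, f(10)=202912, f(11)=-554368, f(12)=1514560, f(13)=-4137856, f(14)=11304832, f(15)=-30885376, f(16)=84380416, f(17)=-230531584, f(18)=629824000; answer 629824000
Stage 3: B2 = 629824000; c = 70414; 70414 = 2 * 17 * 19 * 109; number of divisors = (1+1) * (1+1) * (1+1) * (1+1) = 16; answer 16
Stage 4: B3 = 16; m = 4; total draws C(17,4) = 2380; complement C(10,4) = 210; favorable 2380 - 210 = 2170; P = 31/34; answer 31/34

31/34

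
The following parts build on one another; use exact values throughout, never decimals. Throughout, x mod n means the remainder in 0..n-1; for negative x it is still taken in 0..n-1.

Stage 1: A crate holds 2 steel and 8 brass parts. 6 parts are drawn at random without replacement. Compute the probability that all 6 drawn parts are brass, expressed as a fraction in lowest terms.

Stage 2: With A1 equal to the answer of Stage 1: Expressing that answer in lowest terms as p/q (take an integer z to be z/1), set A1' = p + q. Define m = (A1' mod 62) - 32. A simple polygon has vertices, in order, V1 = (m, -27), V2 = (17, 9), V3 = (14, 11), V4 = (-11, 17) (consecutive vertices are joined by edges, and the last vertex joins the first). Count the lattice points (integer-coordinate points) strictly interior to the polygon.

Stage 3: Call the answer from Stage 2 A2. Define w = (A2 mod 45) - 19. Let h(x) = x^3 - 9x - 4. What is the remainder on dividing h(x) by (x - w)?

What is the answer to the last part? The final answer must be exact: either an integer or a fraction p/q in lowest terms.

-84

Stage 1: total draws C(10,6) = 210; favorable C(8,6) = 28; P = 2/15; answer 2/15
Stage 2: A1 = 2/15; threaded value p + q = 17; m = -15; cross terms: (-15*9 - 17*-27)=324, (17*11 - 14*9)=61, (14*17 - -11*11)=359, (-11*-27 - -15*17)=552; twice the area = |1296| = 1296; area = 648; boundary points = 4 + 1 + 1 + 4 = 10; strictly interior points = area - boundary/2 + 1 = 644; answer 644
Stage 3: A2 = 644; w = -5; remainder = value at the root: 1*(-5)^3 - 9*(-5)^1 - 4 = (-125) + (45) + (-4) = -84; answer -84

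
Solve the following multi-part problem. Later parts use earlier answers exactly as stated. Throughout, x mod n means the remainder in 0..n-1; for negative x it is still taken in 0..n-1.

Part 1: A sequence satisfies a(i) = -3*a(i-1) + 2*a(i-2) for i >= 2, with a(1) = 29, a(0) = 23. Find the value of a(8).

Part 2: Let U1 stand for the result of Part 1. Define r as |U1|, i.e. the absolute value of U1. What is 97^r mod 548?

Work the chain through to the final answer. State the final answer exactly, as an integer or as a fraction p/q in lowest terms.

Part 1: a(2) = -3*(29) + 2*(23) = -41; iterating: a(2)=-41, a(3)=181, a(4)=-625, a(5)=2237, a(6)=-7961, a(7)=28357, a(8)=-100993; answer -100993
Part 2: U1 = -100993; r = 100993; squarings mod 548: 97^1=97, 97^2=93, 97^4=429, 97^8=461, 97^16=445, 97^32=197, 97^64=449, 97^128=485, 97^256=133, 97^512=153, 97^1024=393, 97^2048=461, 97^4096=445, 97^8192=197, 97^16384=449, 97^32768=485, 97^65536=133; 97^100993 = 97^1 * 97^128 * 97^512 * 97^2048 * 97^32768 * 97^65536 = 517 (mod 548); answer 517

517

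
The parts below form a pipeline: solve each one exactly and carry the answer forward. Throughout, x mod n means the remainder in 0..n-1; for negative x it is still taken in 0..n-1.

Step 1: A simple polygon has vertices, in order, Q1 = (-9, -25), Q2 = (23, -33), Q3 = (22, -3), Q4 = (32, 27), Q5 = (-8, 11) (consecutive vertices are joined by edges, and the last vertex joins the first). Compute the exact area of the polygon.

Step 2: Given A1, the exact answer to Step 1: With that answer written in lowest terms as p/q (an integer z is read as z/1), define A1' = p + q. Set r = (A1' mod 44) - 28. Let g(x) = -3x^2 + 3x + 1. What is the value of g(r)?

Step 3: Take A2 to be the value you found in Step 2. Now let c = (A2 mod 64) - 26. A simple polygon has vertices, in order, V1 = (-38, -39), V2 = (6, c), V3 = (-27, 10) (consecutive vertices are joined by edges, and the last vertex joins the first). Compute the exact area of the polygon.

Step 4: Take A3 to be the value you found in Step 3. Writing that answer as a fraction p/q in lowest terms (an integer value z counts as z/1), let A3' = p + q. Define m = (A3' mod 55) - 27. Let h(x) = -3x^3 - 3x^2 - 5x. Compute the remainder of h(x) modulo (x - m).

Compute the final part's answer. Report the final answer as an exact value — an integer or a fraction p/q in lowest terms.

-1211

Step 1: cross terms: (-9*-33 - 23*-25)=872, (23*-3 - 22*-33)=657, (22*27 - 32*-3)=690, (32*11 - -8*27)=568, (-8*-25 - -9*11)=299; twice the area = |3086| = 3086; area = 1543; answer 1543
Step 2: A1 = 1543; threaded value p + q = 1544; r = -24; -3*(-24)^2 + 3*(-24)^1 + 1 = (-1728) + (-72) + (1) = -1799; answer -1799
Step 3: A2 = -1799; c = 31; cross terms: (-38*31 - 6*-39)=-944, (6*10 - -27*31)=897, (-27*-39 - -38*10)=1433; twice the area = |1386| = 1386; area = 693; answer 693
Step 4: A3 = 693; threaded value p + q = 694; m = 7; remainder = value at the root: -3*(7)^3 - 3*(7)^2 - 5*(7)^1 = (-1029) + (-147) + (-35) = -1211; answer -1211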